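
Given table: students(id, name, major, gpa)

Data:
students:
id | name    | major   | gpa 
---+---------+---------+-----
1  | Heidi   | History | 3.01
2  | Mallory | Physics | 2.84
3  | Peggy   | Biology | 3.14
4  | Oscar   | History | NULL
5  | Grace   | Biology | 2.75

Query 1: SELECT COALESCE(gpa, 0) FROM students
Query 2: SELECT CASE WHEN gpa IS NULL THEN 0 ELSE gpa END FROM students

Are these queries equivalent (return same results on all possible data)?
Yes, equivalent

Both queries return: [(0,), (2.75,), (2.84,), (3.01,), (3.14,)]

Reason: COALESCE vs CASE for NULL handling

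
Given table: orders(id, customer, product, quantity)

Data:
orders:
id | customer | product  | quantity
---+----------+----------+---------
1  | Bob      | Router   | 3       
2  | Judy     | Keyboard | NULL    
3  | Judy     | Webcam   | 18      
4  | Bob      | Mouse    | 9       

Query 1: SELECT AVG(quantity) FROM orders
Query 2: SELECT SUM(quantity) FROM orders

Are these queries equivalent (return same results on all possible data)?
No, not equivalent

Query 1 returns: [(10.0,)]
Query 2 returns: [(30,)]

Reason: AVG vs SUM give different aggregate values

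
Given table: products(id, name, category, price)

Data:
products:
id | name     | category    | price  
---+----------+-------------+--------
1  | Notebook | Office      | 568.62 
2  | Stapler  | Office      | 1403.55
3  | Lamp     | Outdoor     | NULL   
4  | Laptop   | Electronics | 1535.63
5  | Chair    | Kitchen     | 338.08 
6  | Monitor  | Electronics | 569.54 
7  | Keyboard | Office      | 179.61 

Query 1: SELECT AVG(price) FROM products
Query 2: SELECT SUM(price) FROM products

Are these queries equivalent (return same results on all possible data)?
No, not equivalent

Query 1 returns: [(765.8383333333333,)]
Query 2 returns: [(4595.03,)]

Reason: AVG vs SUM give different aggregate values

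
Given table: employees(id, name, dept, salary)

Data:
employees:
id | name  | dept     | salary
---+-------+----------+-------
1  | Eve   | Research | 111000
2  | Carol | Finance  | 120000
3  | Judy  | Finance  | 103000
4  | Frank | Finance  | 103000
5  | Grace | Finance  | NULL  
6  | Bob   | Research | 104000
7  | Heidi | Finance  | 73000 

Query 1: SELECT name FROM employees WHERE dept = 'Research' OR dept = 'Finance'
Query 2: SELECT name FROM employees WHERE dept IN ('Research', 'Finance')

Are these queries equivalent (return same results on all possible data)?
Yes, equivalent

Both queries return: [('Bob',), ('Carol',), ('Eve',), ('Frank',), ('Grace',), ('Heidi',), ('Judy',)]

Reason: OR vs IN are equivalent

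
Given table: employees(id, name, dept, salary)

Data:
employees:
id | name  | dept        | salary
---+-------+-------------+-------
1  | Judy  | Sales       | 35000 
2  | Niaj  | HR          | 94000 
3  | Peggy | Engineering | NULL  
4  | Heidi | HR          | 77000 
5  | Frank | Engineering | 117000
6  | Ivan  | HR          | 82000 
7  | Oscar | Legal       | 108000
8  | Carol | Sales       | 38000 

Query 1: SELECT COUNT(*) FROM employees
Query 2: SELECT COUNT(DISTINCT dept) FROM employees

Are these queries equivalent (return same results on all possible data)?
No, not equivalent

Query 1 returns: [(8,)]
Query 2 returns: [(4,)]

Reason: COUNT(*) counts rows, COUNT(DISTINCT dept) counts unique depts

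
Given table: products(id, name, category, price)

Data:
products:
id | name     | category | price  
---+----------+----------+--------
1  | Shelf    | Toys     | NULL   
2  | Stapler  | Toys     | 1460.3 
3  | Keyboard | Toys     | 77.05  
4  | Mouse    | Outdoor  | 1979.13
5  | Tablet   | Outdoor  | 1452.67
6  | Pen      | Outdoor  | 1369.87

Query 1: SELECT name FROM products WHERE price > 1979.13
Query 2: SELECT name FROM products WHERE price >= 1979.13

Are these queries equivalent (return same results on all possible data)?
No, not equivalent

Query 1 returns: []
Query 2 returns: [('Mouse',)]

Reason: > vs >= gives different results when price = 1979.13 exists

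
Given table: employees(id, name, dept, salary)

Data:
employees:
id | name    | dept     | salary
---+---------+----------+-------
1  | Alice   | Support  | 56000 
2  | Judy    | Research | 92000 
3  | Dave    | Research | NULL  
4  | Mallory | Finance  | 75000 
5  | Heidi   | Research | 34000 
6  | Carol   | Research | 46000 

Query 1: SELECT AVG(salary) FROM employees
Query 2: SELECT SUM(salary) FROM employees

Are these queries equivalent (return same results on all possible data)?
No, not equivalent

Query 1 returns: [(60600.0,)]
Query 2 returns: [(303000,)]

Reason: AVG vs SUM give different aggregate values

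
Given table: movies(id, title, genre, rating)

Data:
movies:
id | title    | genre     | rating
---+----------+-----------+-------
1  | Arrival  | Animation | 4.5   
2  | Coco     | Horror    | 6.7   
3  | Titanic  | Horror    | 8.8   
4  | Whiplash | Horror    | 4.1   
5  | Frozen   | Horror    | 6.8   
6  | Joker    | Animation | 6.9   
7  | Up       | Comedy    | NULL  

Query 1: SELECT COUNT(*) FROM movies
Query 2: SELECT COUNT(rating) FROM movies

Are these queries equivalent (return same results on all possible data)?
No, not equivalent

Query 1 returns: [(7,)]
Query 2 returns: [(6,)]

Reason: COUNT(*) includes NULLs, COUNT(column) excludes them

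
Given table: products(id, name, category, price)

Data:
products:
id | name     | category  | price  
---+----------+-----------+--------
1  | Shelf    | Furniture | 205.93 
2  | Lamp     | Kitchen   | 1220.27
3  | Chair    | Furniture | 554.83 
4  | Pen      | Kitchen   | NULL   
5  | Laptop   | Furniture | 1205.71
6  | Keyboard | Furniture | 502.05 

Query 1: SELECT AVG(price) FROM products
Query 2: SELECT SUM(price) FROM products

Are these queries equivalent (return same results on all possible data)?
No, not equivalent

Query 1 returns: [(737.758,)]
Query 2 returns: [(3688.79,)]

Reason: AVG vs SUM give different aggregate values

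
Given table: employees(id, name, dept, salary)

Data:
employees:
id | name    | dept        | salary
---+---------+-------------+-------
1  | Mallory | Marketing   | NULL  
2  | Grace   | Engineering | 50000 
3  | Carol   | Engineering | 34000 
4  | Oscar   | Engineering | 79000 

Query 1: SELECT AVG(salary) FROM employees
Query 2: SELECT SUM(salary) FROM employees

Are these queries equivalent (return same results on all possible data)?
No, not equivalent

Query 1 returns: [(54333.333333333336,)]
Query 2 returns: [(163000,)]

Reason: AVG vs SUM give different aggregate values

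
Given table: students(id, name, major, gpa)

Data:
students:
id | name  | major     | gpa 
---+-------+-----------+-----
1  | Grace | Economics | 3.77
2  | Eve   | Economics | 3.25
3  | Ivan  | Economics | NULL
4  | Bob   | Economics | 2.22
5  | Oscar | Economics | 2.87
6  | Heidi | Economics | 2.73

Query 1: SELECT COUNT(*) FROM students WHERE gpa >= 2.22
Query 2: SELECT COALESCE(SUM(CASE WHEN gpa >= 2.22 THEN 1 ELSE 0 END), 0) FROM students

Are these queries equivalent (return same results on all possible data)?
Yes, equivalent

Both queries return: [(5,)]

Reason: COUNT with WHERE vs conditional SUM (COALESCE handles empty-table NULL)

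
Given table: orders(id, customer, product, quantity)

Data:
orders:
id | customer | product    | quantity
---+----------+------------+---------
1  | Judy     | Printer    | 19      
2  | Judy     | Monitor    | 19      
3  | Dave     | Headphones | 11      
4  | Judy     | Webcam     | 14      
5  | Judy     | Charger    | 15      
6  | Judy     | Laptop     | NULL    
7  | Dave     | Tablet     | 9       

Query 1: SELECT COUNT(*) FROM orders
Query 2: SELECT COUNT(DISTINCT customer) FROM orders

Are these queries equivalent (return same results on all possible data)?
No, not equivalent

Query 1 returns: [(7,)]
Query 2 returns: [(2,)]

Reason: COUNT(*) counts rows, COUNT(DISTINCT customer) counts unique customers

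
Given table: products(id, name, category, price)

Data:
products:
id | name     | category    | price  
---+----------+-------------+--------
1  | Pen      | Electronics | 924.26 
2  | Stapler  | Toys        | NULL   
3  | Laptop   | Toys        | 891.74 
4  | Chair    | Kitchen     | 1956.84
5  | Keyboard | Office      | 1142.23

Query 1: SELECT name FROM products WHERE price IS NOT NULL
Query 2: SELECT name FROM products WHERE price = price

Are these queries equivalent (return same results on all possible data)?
Yes, equivalent

Both queries return: [('Chair',), ('Keyboard',), ('Laptop',), ('Pen',)]

Reason: IS NOT NULL vs self-equality (both exclude NULLs)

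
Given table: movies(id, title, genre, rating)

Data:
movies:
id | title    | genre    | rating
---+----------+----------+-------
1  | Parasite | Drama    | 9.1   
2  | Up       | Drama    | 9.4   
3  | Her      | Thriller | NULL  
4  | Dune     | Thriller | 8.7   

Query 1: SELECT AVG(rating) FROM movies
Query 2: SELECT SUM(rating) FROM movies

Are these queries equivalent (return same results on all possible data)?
No, not equivalent

Query 1 returns: [(9.066666666666666,)]
Query 2 returns: [(27.2,)]

Reason: AVG vs SUM give different aggregate values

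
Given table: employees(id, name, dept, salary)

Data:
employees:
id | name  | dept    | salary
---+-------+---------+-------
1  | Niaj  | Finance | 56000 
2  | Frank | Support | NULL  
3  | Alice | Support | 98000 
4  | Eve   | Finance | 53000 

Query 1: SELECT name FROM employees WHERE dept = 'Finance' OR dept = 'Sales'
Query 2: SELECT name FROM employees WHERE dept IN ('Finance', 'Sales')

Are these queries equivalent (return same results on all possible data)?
Yes, equivalent

Both queries return: [('Eve',), ('Niaj',)]

Reason: OR vs IN are equivalent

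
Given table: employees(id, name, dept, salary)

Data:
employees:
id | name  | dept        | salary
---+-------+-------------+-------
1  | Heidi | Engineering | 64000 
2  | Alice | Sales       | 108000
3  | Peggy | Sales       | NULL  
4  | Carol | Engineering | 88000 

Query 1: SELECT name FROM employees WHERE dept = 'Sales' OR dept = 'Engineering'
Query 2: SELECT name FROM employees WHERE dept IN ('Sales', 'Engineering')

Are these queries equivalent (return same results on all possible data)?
Yes, equivalent

Both queries return: [('Alice',), ('Carol',), ('Heidi',), ('Peggy',)]

Reason: OR vs IN are equivalent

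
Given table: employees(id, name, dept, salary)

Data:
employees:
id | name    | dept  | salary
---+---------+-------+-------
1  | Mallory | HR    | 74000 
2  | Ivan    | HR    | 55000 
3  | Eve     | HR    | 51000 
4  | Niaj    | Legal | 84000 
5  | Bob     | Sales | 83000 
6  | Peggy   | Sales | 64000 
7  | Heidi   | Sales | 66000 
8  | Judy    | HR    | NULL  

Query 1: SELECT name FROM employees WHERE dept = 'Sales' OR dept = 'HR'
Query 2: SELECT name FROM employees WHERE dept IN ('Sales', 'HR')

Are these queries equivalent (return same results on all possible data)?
Yes, equivalent

Both queries return: [('Bob',), ('Eve',), ('Heidi',), ('Ivan',), ('Judy',), ('Mallory',), ('Peggy',)]

Reason: OR vs IN are equivalent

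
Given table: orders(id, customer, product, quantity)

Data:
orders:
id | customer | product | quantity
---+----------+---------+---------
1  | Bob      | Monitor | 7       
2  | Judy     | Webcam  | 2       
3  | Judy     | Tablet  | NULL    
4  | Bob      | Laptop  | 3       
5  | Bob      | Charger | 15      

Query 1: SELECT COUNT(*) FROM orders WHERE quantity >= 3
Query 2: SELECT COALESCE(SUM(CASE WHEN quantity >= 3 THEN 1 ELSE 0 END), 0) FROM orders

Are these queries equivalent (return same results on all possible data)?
Yes, equivalent

Both queries return: [(3,)]

Reason: COUNT with WHERE vs conditional SUM (COALESCE handles empty-table NULL)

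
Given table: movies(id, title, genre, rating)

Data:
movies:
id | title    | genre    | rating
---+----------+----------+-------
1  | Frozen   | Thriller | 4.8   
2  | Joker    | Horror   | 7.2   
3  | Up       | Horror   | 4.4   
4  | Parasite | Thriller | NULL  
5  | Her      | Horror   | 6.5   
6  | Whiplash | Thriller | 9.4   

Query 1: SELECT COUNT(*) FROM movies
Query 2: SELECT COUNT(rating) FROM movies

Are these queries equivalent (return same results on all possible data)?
No, not equivalent

Query 1 returns: [(6,)]
Query 2 returns: [(5,)]

Reason: COUNT(*) includes NULLs, COUNT(column) excludes them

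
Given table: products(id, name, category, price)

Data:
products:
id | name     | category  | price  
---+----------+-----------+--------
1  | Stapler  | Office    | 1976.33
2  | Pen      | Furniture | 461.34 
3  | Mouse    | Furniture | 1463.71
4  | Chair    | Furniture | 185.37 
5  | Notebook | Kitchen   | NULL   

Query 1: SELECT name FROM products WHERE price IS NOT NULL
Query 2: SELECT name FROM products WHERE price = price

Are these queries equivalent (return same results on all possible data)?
Yes, equivalent

Both queries return: [('Chair',), ('Mouse',), ('Pen',), ('Stapler',)]

Reason: IS NOT NULL vs self-equality (both exclude NULLs)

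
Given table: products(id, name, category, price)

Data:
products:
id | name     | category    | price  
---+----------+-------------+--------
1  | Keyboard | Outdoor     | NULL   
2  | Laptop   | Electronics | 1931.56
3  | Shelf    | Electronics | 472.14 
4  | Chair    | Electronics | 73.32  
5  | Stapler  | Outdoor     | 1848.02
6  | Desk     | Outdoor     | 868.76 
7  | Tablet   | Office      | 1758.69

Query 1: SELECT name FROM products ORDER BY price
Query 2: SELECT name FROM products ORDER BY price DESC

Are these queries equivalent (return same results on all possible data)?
No, not equivalent

Query 1 returns: [('Keyboard',), ('Chair',), ('Shelf',), ('Desk',), ('Tablet',), ('Stapler',), ('Laptop',)]
Query 2 returns: [('Laptop',), ('Stapler',), ('Tablet',), ('Desk',), ('Shelf',), ('Chair',), ('Keyboard',)]

Reason: ASC vs DESC gives opposite ordering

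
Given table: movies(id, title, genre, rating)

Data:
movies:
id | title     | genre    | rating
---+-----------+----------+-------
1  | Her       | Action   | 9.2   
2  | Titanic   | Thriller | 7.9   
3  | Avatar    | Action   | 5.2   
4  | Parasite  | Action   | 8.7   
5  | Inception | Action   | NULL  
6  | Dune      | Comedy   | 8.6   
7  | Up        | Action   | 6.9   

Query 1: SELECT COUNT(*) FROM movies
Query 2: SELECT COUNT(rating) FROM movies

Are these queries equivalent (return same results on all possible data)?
No, not equivalent

Query 1 returns: [(7,)]
Query 2 returns: [(6,)]

Reason: COUNT(*) includes NULLs, COUNT(column) excludes them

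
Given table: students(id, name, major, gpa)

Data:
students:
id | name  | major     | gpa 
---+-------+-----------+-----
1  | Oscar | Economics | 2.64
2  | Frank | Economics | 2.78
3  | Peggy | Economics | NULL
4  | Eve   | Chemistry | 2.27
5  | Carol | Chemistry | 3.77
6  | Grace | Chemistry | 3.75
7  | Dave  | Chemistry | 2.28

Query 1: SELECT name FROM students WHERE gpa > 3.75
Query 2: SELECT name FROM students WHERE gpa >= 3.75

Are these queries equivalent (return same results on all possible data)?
No, not equivalent

Query 1 returns: [('Carol',)]
Query 2 returns: [('Carol',), ('Grace',)]

Reason: > vs >= gives different results when gpa = 3.75 exists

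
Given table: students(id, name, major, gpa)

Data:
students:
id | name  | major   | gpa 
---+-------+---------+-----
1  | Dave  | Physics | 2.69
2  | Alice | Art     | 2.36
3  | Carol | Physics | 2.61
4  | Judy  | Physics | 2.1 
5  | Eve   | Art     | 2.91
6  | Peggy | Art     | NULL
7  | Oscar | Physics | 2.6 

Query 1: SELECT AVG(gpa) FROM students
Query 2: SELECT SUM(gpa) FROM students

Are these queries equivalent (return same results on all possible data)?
No, not equivalent

Query 1 returns: [(2.545,)]
Query 2 returns: [(15.27,)]

Reason: AVG vs SUM give different aggregate values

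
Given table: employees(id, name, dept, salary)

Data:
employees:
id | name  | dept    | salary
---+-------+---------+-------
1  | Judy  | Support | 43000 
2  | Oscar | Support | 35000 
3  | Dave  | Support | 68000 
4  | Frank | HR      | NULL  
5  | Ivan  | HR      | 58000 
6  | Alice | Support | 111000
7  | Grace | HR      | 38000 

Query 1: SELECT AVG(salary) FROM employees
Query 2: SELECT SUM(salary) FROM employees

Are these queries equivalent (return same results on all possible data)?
No, not equivalent

Query 1 returns: [(58833.333333333336,)]
Query 2 returns: [(353000,)]

Reason: AVG vs SUM give different aggregate values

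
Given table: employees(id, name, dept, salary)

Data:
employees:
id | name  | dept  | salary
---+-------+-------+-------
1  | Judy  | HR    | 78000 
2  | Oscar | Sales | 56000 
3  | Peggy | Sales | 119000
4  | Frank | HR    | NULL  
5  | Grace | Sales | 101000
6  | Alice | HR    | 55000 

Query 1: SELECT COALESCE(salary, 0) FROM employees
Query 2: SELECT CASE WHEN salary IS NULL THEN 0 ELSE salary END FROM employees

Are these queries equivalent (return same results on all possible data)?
Yes, equivalent

Both queries return: [(0,), (55000,), (56000,), (78000,), (101000,), (119000,)]

Reason: COALESCE vs CASE for NULL handling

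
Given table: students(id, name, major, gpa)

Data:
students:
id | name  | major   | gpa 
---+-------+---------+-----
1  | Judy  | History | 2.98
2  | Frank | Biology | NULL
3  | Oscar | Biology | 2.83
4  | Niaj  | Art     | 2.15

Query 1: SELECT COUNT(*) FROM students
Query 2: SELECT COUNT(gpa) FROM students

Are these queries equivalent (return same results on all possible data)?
No, not equivalent

Query 1 returns: [(4,)]
Query 2 returns: [(3,)]

Reason: COUNT(*) includes NULLs, COUNT(column) excludes them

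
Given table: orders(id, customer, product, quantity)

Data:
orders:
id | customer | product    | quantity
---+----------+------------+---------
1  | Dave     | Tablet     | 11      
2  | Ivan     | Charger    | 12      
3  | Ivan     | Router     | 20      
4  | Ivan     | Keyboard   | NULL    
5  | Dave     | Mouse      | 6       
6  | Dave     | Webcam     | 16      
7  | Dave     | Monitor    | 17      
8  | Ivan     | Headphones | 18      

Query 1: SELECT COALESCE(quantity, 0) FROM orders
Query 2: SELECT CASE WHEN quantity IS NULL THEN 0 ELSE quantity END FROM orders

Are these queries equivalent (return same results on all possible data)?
Yes, equivalent

Both queries return: [(0,), (6,), (11,), (12,), (16,), (17,), (18,), (20,)]

Reason: COALESCE vs CASE for NULL handling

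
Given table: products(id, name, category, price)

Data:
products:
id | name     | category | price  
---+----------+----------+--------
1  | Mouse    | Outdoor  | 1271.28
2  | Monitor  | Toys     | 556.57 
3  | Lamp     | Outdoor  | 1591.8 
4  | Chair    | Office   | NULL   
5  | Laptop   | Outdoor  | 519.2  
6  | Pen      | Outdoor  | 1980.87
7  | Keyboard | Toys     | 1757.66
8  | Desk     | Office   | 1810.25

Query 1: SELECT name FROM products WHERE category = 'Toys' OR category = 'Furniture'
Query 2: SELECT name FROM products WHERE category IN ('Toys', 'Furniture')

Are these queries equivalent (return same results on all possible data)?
Yes, equivalent

Both queries return: [('Keyboard',), ('Monitor',)]

Reason: OR vs IN are equivalent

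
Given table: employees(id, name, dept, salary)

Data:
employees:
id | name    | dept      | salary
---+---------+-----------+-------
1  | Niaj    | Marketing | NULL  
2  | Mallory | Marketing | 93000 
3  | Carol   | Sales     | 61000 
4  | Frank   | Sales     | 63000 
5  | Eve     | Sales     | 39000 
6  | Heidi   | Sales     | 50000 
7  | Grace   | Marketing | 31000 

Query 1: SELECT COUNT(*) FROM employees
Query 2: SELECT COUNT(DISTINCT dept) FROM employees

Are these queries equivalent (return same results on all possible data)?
No, not equivalent

Query 1 returns: [(7,)]
Query 2 returns: [(2,)]

Reason: COUNT(*) counts rows, COUNT(DISTINCT dept) counts unique depts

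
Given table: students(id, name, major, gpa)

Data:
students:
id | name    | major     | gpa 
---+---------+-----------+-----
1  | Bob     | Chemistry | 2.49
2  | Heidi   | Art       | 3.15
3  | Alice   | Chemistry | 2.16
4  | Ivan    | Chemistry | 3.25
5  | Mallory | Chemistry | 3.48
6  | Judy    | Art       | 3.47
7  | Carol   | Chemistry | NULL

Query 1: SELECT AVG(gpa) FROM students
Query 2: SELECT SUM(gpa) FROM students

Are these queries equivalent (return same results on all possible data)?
No, not equivalent

Query 1 returns: [(3.0,)]
Query 2 returns: [(18.0,)]

Reason: AVG vs SUM give different aggregate values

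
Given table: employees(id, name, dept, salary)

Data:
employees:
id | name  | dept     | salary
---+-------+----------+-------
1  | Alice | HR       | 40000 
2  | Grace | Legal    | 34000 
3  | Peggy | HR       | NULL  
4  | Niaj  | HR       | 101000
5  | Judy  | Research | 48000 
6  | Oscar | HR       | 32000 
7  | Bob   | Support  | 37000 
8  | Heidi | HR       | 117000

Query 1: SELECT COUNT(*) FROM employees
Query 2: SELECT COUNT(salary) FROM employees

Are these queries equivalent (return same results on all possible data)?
No, not equivalent

Query 1 returns: [(8,)]
Query 2 returns: [(7,)]

Reason: COUNT(*) includes NULLs, COUNT(column) excludes them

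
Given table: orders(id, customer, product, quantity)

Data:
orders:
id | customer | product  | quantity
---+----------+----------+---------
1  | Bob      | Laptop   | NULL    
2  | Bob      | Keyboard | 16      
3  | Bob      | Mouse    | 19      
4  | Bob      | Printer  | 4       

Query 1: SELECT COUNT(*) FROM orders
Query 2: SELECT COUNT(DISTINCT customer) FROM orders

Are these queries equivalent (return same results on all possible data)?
No, not equivalent

Query 1 returns: [(4,)]
Query 2 returns: [(1,)]

Reason: COUNT(*) counts rows, COUNT(DISTINCT customer) counts unique customers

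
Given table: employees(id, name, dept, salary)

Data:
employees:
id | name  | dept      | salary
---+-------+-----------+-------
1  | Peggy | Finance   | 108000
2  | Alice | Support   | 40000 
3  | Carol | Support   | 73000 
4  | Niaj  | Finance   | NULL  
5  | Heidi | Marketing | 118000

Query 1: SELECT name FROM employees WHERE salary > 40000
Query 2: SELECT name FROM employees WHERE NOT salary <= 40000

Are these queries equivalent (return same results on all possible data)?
Yes, equivalent

Both queries return: [('Carol',), ('Heidi',), ('Peggy',)]

Reason: Both filter salary > 40000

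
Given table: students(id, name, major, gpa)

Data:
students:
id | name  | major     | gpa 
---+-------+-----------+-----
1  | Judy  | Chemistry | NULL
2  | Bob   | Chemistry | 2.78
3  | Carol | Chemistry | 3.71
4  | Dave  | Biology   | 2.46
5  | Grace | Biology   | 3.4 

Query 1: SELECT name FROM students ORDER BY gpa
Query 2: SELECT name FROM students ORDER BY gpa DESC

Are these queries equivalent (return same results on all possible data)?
No, not equivalent

Query 1 returns: [('Judy',), ('Dave',), ('Bob',), ('Grace',), ('Carol',)]
Query 2 returns: [('Carol',), ('Grace',), ('Bob',), ('Dave',), ('Judy',)]

Reason: ASC vs DESC gives opposite ordering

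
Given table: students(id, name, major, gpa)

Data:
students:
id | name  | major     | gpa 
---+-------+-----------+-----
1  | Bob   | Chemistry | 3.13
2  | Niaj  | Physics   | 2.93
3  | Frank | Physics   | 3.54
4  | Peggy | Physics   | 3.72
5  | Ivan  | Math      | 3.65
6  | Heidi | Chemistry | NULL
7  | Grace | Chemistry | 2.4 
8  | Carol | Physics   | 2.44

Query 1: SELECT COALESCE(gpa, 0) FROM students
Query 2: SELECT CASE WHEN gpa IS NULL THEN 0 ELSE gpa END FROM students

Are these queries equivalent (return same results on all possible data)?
Yes, equivalent

Both queries return: [(0,), (2.4,), (2.44,), (2.93,), (3.13,), (3.54,), (3.65,), (3.72,)]

Reason: COALESCE vs CASE for NULL handling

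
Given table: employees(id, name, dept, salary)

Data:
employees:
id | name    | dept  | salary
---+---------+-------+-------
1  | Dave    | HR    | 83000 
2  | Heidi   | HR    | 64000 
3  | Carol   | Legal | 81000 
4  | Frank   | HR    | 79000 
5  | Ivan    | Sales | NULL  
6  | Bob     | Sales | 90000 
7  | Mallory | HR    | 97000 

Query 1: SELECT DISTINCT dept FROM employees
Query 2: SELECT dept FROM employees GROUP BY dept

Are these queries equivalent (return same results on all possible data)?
Yes, equivalent

Both queries return: [('HR',), ('Legal',), ('Sales',)]

Reason: Both get unique depts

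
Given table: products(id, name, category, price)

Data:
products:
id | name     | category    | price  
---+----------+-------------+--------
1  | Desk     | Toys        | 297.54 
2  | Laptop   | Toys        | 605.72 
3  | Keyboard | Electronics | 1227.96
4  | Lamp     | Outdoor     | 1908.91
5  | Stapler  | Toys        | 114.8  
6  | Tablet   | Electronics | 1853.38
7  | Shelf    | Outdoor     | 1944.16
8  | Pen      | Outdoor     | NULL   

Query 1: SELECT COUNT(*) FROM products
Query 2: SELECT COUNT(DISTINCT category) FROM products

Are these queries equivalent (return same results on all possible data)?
No, not equivalent

Query 1 returns: [(8,)]
Query 2 returns: [(3,)]

Reason: COUNT(*) counts rows, COUNT(DISTINCT category) counts unique categorys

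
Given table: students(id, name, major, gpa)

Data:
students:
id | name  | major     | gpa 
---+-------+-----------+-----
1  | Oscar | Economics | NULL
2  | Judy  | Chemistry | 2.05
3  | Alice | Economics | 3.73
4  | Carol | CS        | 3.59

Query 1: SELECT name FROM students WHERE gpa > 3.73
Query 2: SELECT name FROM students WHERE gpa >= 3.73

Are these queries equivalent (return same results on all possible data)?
No, not equivalent

Query 1 returns: []
Query 2 returns: [('Alice',)]

Reason: > vs >= gives different results when gpa = 3.73 exists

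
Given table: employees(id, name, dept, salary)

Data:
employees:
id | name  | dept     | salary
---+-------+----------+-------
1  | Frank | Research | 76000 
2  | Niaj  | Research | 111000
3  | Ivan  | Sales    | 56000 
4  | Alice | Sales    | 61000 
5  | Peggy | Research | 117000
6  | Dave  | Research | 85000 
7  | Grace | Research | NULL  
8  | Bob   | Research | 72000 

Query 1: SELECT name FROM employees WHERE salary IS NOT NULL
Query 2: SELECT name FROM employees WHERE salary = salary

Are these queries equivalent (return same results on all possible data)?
Yes, equivalent

Both queries return: [('Alice',), ('Bob',), ('Dave',), ('Frank',), ('Ivan',), ('Niaj',), ('Peggy',)]

Reason: IS NOT NULL vs self-equality (both exclude NULLs)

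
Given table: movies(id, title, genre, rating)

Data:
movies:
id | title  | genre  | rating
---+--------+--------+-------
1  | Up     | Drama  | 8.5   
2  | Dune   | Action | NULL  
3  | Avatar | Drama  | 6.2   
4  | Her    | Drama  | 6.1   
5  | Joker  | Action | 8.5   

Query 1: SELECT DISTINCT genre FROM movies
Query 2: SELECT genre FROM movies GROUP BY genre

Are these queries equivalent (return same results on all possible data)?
Yes, equivalent

Both queries return: [('Action',), ('Drama',)]

Reason: Both get unique genres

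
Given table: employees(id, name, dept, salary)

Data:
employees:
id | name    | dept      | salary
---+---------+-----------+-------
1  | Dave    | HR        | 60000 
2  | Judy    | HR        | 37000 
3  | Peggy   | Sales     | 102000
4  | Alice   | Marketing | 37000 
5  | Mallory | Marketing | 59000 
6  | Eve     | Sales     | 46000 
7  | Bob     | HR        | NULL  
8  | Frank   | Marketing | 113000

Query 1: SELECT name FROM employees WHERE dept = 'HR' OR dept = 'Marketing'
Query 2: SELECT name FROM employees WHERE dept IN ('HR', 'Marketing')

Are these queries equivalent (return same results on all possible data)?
Yes, equivalent

Both queries return: [('Alice',), ('Bob',), ('Dave',), ('Frank',), ('Judy',), ('Mallory',)]

Reason: OR vs IN are equivalent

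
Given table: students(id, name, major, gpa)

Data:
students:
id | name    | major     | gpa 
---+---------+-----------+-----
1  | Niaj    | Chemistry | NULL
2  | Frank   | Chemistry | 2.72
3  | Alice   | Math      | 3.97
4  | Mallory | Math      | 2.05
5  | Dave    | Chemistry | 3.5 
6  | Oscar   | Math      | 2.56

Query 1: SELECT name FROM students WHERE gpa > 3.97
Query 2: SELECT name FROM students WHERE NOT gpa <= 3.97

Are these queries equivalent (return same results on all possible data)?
Yes, equivalent

Both queries return: []

Reason: Both filter gpa > 3.97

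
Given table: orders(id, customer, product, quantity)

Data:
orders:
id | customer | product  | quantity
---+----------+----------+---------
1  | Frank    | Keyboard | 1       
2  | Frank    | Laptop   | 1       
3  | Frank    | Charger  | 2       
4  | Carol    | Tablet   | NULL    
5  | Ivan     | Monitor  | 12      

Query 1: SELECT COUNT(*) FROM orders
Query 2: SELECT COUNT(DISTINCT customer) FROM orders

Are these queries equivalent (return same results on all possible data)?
No, not equivalent

Query 1 returns: [(5,)]
Query 2 returns: [(3,)]

Reason: COUNT(*) counts rows, COUNT(DISTINCT customer) counts unique customers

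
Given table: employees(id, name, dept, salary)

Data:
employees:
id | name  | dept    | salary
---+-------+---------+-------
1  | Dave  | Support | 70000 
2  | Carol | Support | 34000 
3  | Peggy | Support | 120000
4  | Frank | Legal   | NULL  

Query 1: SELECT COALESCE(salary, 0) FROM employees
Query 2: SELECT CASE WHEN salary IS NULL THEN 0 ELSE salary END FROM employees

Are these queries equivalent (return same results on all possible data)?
Yes, equivalent

Both queries return: [(0,), (34000,), (70000,), (120000,)]

Reason: COALESCE vs CASE for NULL handling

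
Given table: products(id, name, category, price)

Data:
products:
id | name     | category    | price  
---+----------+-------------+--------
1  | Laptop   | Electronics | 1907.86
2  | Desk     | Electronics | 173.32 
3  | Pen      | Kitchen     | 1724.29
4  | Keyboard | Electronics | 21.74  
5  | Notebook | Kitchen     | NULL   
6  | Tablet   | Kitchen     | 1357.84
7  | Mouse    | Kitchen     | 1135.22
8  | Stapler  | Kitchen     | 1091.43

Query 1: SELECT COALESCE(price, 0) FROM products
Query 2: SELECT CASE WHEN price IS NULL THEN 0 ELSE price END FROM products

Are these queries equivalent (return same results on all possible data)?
Yes, equivalent

Both queries return: [(0,), (21.74,), (173.32,), (1091.43,), (1135.22,), (1357.84,), (1724.29,), (1907.86,)]

Reason: COALESCE vs CASE for NULL handling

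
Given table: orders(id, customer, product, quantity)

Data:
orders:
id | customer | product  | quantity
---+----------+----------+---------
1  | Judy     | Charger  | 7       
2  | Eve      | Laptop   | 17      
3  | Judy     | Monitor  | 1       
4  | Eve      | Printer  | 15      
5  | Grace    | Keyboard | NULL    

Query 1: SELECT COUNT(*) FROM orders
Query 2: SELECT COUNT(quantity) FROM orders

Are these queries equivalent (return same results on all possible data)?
No, not equivalent

Query 1 returns: [(5,)]
Query 2 returns: [(4,)]

Reason: COUNT(*) includes NULLs, COUNT(column) excludes them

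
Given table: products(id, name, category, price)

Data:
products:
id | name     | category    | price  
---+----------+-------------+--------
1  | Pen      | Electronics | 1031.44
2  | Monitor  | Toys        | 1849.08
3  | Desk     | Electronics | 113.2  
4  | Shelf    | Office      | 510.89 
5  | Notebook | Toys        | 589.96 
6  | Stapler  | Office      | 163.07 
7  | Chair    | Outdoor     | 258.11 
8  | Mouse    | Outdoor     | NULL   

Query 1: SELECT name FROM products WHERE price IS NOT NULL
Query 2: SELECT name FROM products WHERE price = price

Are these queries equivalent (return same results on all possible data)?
Yes, equivalent

Both queries return: [('Chair',), ('Desk',), ('Monitor',), ('Notebook',), ('Pen',), ('Shelf',), ('Stapler',)]

Reason: IS NOT NULL vs self-equality (both exclude NULLs)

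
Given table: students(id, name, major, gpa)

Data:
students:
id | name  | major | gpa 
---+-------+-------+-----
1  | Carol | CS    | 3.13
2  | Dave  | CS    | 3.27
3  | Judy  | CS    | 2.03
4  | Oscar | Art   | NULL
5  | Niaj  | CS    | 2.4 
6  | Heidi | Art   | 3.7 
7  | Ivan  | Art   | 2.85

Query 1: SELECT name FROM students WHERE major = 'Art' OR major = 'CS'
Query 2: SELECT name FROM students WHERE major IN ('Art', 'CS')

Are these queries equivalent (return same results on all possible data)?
Yes, equivalent

Both queries return: [('Carol',), ('Dave',), ('Heidi',), ('Ivan',), ('Judy',), ('Niaj',), ('Oscar',)]

Reason: OR vs IN are equivalent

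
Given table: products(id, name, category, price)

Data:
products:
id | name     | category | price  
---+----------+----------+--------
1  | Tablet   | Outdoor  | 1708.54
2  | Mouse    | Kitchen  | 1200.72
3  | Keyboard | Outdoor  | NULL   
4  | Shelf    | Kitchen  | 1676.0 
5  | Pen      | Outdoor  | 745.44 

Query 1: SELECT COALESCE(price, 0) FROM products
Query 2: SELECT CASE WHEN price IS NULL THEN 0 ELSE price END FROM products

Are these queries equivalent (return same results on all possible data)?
Yes, equivalent

Both queries return: [(0,), (745.44,), (1200.72,), (1676.0,), (1708.54,)]

Reason: COALESCE vs CASE for NULL handling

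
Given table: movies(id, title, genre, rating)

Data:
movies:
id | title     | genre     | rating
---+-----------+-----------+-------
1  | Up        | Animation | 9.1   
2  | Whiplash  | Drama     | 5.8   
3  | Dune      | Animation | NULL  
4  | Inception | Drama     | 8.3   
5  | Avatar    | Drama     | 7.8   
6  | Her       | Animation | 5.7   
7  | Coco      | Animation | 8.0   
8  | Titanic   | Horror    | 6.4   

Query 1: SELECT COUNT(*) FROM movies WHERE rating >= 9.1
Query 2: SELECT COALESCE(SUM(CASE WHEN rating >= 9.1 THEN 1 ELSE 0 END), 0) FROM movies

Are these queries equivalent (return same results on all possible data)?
Yes, equivalent

Both queries return: [(1,)]

Reason: COUNT with WHERE vs conditional SUM (COALESCE handles empty-table NULL)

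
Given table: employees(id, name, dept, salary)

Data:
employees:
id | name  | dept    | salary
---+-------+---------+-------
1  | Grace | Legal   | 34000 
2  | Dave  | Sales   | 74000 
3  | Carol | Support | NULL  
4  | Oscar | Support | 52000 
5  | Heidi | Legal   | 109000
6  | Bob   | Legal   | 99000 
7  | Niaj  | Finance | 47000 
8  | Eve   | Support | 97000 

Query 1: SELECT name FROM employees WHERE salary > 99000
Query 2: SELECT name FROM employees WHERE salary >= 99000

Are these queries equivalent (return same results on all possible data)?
No, not equivalent

Query 1 returns: [('Heidi',)]
Query 2 returns: [('Heidi',), ('Bob',)]

Reason: > vs >= gives different results when salary = 99000 exists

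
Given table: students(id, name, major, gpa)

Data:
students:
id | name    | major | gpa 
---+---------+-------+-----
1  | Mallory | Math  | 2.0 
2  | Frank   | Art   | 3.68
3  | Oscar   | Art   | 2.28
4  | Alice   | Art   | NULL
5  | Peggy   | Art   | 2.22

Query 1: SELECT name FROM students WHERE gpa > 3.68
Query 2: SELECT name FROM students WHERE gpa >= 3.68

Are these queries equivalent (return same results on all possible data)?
No, not equivalent

Query 1 returns: []
Query 2 returns: [('Frank',)]

Reason: > vs >= gives different results when gpa = 3.68 exists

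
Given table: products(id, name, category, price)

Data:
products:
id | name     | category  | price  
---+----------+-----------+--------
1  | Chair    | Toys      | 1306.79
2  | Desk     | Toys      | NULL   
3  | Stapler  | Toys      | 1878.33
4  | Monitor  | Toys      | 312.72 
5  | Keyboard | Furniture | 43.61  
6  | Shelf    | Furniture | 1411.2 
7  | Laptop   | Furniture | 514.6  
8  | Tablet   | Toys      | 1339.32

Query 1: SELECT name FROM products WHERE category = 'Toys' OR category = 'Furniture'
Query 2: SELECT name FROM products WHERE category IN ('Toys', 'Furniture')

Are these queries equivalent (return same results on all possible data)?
Yes, equivalent

Both queries return: [('Chair',), ('Desk',), ('Keyboard',), ('Laptop',), ('Monitor',), ('Shelf',), ('Stapler',), ('Tablet',)]

Reason: OR vs IN are equivalent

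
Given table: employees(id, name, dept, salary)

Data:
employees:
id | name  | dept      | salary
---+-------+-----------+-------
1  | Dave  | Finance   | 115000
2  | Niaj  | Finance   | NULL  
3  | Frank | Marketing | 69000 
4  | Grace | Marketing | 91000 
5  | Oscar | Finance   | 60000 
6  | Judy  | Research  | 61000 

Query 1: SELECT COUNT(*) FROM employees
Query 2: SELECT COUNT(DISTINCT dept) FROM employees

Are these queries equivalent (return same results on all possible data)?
No, not equivalent

Query 1 returns: [(6,)]
Query 2 returns: [(3,)]

Reason: COUNT(*) counts rows, COUNT(DISTINCT dept) counts unique depts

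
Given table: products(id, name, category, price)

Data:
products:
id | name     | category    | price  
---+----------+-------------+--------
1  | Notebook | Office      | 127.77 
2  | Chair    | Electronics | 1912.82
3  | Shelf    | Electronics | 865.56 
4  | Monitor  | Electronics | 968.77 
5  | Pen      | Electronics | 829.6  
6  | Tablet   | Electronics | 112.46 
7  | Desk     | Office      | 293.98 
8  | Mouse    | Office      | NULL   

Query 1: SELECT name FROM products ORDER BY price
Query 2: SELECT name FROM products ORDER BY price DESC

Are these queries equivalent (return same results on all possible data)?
No, not equivalent

Query 1 returns: [('Mouse',), ('Tablet',), ('Notebook',), ('Desk',), ('Pen',), ('Shelf',), ('Monitor',), ('Chair',)]
Query 2 returns: [('Chair',), ('Monitor',), ('Shelf',), ('Pen',), ('Desk',), ('Notebook',), ('Tablet',), ('Mouse',)]

Reason: ASC vs DESC gives opposite ordering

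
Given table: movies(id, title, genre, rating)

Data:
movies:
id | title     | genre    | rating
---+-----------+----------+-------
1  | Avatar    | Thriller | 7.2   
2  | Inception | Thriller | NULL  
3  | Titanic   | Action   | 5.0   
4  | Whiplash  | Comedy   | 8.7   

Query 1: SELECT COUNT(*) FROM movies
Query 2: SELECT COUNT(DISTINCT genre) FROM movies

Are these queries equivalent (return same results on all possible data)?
No, not equivalent

Query 1 returns: [(4,)]
Query 2 returns: [(3,)]

Reason: COUNT(*) counts rows, COUNT(DISTINCT genre) counts unique genres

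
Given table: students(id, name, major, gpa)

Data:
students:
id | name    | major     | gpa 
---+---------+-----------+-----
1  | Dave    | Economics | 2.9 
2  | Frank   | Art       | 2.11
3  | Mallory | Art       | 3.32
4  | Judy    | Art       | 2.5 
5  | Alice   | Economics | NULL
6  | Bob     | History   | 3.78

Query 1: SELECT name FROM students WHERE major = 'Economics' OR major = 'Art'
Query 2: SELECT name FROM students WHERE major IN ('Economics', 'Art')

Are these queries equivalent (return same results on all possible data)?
Yes, equivalent

Both queries return: [('Alice',), ('Dave',), ('Frank',), ('Judy',), ('Mallory',)]

Reason: OR vs IN are equivalent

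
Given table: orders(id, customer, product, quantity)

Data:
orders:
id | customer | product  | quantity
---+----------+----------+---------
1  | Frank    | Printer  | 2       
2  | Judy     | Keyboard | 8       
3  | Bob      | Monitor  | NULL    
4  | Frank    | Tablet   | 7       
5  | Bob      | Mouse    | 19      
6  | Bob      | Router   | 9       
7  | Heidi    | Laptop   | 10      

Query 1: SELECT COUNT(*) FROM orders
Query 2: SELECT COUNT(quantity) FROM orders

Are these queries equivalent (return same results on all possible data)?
No, not equivalent

Query 1 returns: [(7,)]
Query 2 returns: [(6,)]

Reason: COUNT(*) includes NULLs, COUNT(column) excludes them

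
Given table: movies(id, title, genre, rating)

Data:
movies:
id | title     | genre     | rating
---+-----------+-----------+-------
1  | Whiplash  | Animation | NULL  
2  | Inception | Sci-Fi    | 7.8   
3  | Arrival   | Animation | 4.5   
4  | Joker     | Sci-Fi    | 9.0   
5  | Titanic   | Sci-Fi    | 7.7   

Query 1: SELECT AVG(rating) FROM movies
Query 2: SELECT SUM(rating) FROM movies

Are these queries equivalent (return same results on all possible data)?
No, not equivalent

Query 1 returns: [(7.25,)]
Query 2 returns: [(29.0,)]

Reason: AVG vs SUM give different aggregate values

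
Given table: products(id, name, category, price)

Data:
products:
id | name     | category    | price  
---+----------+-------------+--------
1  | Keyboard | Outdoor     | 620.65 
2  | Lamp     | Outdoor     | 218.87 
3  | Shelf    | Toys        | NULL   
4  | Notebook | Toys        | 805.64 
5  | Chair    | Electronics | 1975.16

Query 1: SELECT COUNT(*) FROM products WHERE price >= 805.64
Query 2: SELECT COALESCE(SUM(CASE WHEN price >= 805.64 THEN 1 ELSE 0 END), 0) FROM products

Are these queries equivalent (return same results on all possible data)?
Yes, equivalent

Both queries return: [(2,)]

Reason: COUNT with WHERE vs conditional SUM (COALESCE handles empty-table NULL)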